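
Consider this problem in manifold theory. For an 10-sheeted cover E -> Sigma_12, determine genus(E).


For an n-sheeted cover: chi(E) = n * chi(B).
chi(Sigma_12) = 2 - 2*12 = -22.
chi(E) = 10 * (-22) = -220.
genus(E) = (2 - chi(E))/2 = (2 - (-220))/2 = 222/2 = 111

111


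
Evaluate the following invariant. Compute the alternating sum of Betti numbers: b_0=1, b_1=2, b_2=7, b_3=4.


chi = sum_k (-1)^k b_k.
= (1) + (-2) + (7) + (-4)
= 2

2


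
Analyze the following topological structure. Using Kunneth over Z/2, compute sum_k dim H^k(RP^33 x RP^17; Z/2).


dim H^*(RP^n; Z/2) = n+1 (one Z/2 in each degree 0..n).
Total Betti number is multiplicative.
Total = (33+1) * (17+1) = 34 * 18 = 612

612


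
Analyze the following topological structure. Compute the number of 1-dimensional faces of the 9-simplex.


Delta^9 has 9+1 vertices. A 1-face is a choice of 1+1 vertices.
f_1 = C(9+1, 1+1) = C(10,2) = 45

45


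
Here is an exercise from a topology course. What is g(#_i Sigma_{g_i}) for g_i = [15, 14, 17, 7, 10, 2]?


Genus is additive under connected sum of orientable surfaces.
g = 15 + 14 + 17 + 7 + 10 + 2 = 65

65


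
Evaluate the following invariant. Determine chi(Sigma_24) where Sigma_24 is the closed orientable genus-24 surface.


For a closed orientable surface of genus g: chi = 2 - 2g.
Here g = 24.
chi = 2 - 2*24 = 2 - 48 = -46

-46


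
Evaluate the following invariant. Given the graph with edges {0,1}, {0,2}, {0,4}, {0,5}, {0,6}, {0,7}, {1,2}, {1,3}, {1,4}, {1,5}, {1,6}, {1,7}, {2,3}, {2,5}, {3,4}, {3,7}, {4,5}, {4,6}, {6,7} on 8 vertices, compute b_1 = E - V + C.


b_1 = E - V + (number of components).
E = 19, V = 8, components = 1.
b_1 = 19 - 8 + 1 = 12

12


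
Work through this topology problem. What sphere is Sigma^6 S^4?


Each suspension raises dimension by 1: Sigma S^n = S^{n+1}.
Sigma^6 S^4 = S^{4+6} = S^10

10


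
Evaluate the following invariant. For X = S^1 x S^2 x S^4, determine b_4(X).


Each S^d has Poincare polynomial 1 + t^d.
The product S^1 x S^2 x S^4 has Poincare polynomial prod(1+t^d_i).
Expanding: b_0=1, b_1=1, b_2=1, b_3=1, b_4=1, b_5=1, b_6=1, b_7=1.
b_4 = 1

1


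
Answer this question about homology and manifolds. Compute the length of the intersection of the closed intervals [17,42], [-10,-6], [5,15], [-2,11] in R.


Intersection = [max(a_i), min(b_i)] = [17, -6].
Since 17 > -6, the intersection is empty.
Length = 0

0


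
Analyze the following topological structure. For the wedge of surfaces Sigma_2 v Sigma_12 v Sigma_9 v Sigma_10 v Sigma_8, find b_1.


For a wedge X v Y: reduced H_k(X v Y) = H_k(X) + H_k(Y).
Each Sigma_g contributes b_1 = 2g.
b_1 = 4 + 24 + 18 + 20 + 16 = 82

82


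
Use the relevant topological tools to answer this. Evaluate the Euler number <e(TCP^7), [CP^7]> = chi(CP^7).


For any closed oriented manifold, <e(TM),[M]> = chi(M).
chi(CP^7) = 7+1 = 8

8


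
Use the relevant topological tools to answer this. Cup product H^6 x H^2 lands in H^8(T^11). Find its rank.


Cup product: H^p x H^q -> H^{p+q}; here p+q = 6+2 = 8.
rank H^k(T^n) = C(n,k).
C(11,8) = 165

165


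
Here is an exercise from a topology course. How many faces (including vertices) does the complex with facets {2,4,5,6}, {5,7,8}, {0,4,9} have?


Each maximal simplex on m vertices has 2^m - 1 nonempty faces.
Take the union (dedupe shared faces).
Total distinct faces = 27

27


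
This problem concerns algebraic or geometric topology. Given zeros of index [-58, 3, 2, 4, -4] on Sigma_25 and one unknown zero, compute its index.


Poincare-Hopf: sum of indices = chi(M).
chi(Sigma_25) = 2 - 2*25 = -48.
Sum of known indices = -53.
x = chi - (sum known) = -48 - (-53) = 5

5


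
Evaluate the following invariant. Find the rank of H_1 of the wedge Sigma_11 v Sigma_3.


For a wedge: H_1(A v B) = H_1(A) + H_1(B).
b_1(Sigma_11) = 22, b_1(Sigma_3) = 6.
b_1 = 22 + 6 = 28

28


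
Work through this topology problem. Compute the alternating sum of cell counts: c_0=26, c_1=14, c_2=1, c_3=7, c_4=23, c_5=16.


chi = sum_k (-1)^k c_k.
= (-1)^0*26 + (-1)^1*14 + (-1)^2*1 + (-1)^3*7 + (-1)^4*23 + (-1)^5*16
= (26) + (-14) + (1) + (-7) + (23) + (-16)
= 13

13


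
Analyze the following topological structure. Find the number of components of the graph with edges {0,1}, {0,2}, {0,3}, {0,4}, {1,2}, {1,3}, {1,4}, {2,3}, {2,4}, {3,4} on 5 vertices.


Run DFS/union-find over 5 vertices.
V = 5, E = 10.
Number of components = 1

1


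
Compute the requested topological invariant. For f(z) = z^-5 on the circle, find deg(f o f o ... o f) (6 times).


deg(f) = -5. Degree is multiplicative: deg(f^6) = (deg f)^6.
deg(f^6) = (-5)^6 = 15625

15625


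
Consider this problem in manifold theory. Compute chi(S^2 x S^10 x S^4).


chi is multiplicative: chi(X x Y) = chi(X) chi(Y).
Each even-dim sphere has chi = 2. There are 3 factors.
chi = 2^3 = 8

8


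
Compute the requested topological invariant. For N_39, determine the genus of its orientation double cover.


chi(N_39) = 2 - 39 = -37.
Double cover: chi(Sigma_g) = 2 * chi(N_39) = 2*(-37) = -74.
2 - 2g = -74, so g = (2 - (-74))/2 = 76/2 = 38

38


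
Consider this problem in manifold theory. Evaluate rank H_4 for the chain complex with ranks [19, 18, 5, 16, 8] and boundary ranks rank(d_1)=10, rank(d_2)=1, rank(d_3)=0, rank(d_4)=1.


rank H_k = rank(ker d_k) - rank(im d_{k+1}).
rank(ker d_4) = rank(C_4) - rank(d_4) = 8 - 1 = 7.
rank(im d_{4+1}) = 0.
rank H_4 = 7 - 0 = 7

7


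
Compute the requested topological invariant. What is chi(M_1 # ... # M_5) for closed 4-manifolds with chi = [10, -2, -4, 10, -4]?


For n-manifolds: chi(A#B) = chi(A) + chi(B) - chi(S^4).
chi(S^4) = 1 + (-1)^4 = 2.
chi(#) = (sum chi_i) - (5-1)*chi(S^4) = 10 - 4*2 = 2

2


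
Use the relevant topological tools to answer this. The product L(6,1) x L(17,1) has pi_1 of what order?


pi_1(X x Y) = pi_1(X) x pi_1(Y).
pi_1(L(6,1)) = Z/6, pi_1(L(17,1)) = Z/17.
|Z/6 x Z/17| = 6 * 17 = 102

102


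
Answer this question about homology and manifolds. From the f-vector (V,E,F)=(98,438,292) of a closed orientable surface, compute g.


chi = V - E + F = 98 - 438 + 292 = -48
For orientable closed surface: chi = 2 - 2g, so g = (2 - chi)/2.
g = (2 - (-48)) / 2 = 50 / 2 = 25

25


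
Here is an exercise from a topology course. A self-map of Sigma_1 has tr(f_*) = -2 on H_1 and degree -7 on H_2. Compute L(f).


L(f) = tr(f_0*) - tr(f_1*) + tr(f_2*).
= 1 - (-2) + (-7)
= -4

-4


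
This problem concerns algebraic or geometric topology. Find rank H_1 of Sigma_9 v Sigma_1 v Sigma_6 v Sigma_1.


For a wedge X v Y: reduced H_k(X v Y) = H_k(X) + H_k(Y).
Each Sigma_g contributes b_1 = 2g.
b_1 = 18 + 2 + 12 + 2 = 34

34


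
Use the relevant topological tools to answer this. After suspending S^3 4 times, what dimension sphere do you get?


Each suspension raises dimension by 1: Sigma S^n = S^{n+1}.
Sigma^4 S^3 = S^{3+4} = S^7

7


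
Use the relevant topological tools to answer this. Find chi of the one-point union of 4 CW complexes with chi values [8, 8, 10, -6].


chi(A v B) = chi(A) + chi(B) - 1 (one point identified).
For 4 spaces: chi = (sum chi_i) - (4 - 1).
sum = 20; chi = 20 - 3 = 17

17


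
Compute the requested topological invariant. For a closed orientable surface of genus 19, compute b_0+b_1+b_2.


For Sigma_19: b_0 = 1, b_1 = 2g = 38, b_2 = 1.
Total = 1 + 38 + 1 = 40

40


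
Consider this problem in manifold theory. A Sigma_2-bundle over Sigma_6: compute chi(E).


For a fiber bundle F -> E -> B (with CW structure): chi(E) = chi(B) * chi(F).
chi(Sigma_6) = -10, chi(Sigma_2) = -2.
chi(E) = (-10) * (-2) = 20

20


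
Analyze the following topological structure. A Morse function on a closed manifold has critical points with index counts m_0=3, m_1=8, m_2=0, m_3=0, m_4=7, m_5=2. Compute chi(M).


Morse theory: chi(M) = sum_k (-1)^k m_k where m_k = #(index-k critical points).
= (3) + (-8) + (0) + (0) + (7) + (-2) = 0

0


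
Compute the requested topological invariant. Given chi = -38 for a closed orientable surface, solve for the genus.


chi = 2 - 2g for closed orientable surfaces.
-38 = 2 - 2g
2g = 2 - (-38) = 40
g = 20

20


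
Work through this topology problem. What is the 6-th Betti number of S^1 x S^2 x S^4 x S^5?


Each S^d has Poincare polynomial 1 + t^d.
The product S^1 x S^2 x S^4 x S^5 has Poincare polynomial prod(1+t^d_i).
Expanding: b_0=1, b_1=1, b_2=1, b_3=1, b_4=1, b_5=2, b_6=2, b_7=2, b_8=1, b_9=1, b_10=1, b_11=1, b_12=1.
b_6 = 2

2


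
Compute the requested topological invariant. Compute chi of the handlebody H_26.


A genus-g handlebody deformation retracts to a wedge of g circles.
chi(vee_g S^1) = 1 - g.
chi(H_26) = 1 - 26 = -25

-25


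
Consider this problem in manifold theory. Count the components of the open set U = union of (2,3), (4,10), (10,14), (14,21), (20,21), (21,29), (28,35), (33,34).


Sort and merge overlapping open intervals.
Merged: (2,3), (4,10), (10,14), (14,21), (21,35).
Number of components = 5

5


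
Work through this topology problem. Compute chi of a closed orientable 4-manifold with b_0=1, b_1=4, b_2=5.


By Poincare duality b_k = b_{4-k}, so full Betti numbers: b_0=1, b_1=4, b_2=5, b_3=4, b_4=1.
chi = sum (-1)^k b_k = -1

-1


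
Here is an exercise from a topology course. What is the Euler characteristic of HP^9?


HP^9 has one cell in each dimension 0, 4, ..., 4*9 (9+1 cells, all even-dim).
chi = 9 + 1 = 10

10


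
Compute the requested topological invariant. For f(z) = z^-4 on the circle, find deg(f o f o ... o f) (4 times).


deg(f) = -4. Degree is multiplicative: deg(f^4) = (deg f)^4.
deg(f^4) = (-4)^4 = 256

256


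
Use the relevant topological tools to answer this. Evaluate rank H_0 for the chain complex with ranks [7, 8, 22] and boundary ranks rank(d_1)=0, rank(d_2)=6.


rank H_k = rank(ker d_k) - rank(im d_{k+1}).
rank(ker d_0) = rank(C_0) - rank(d_0) = 7 - 0 = 7.
rank(im d_{0+1}) = 0.
rank H_0 = 7 - 0 = 7

7


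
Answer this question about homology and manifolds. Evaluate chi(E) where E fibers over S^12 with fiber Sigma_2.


chi(S^12) = 2 (n even), chi(Sigma_2) = 2 - 2*2 = -2.
chi(E) = 2 * (-2) = -4

-4


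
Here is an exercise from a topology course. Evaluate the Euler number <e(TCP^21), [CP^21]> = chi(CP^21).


For any closed oriented manifold, <e(TM),[M]> = chi(M).
chi(CP^21) = 21+1 = 22

22


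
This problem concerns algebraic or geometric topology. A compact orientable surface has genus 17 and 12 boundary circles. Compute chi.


For a compact orientable surface with genus g and b boundary components: chi = 2 - 2g - b.
chi = 2 - 2*17 - 12 = 2 - 34 - 12 = -44

-44


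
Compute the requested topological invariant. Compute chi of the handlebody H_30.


A genus-g handlebody deformation retracts to a wedge of g circles.
chi(vee_g S^1) = 1 - g.
chi(H_30) = 1 - 30 = -29

-29


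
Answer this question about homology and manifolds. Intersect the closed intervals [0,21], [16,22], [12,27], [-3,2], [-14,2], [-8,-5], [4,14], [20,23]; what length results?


Intersection = [max(a_i), min(b_i)] = [20, -5].
Since 20 > -5, the intersection is empty.
Length = 0

0


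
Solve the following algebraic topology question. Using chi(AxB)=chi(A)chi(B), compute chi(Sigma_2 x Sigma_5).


chi(Sigma_2) = 2 - 2*2 = -2
chi(Sigma_5) = 2 - 2*5 = -8
chi(product) = (-2) * (-8) = 16

16


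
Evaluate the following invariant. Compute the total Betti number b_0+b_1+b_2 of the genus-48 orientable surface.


For Sigma_48: b_0 = 1, b_1 = 2g = 96, b_2 = 1.
Total = 1 + 96 + 1 = 98

98


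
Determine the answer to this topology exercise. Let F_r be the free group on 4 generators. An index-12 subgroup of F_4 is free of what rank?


Nielsen-Schreier: an index-n subgroup of F_r is free of rank 1 + n(r-1).
Equivalently: chi(cover) = n*chi(base); chi(vee_r S^1) = 1 - 4 = -3.
chi(E) = 12*(-3) = -36; rank = 1 - chi(E) = 1 - (-36) = 37.
rank = 1 + 12*(4-1) = 1 + 36 = 37

37


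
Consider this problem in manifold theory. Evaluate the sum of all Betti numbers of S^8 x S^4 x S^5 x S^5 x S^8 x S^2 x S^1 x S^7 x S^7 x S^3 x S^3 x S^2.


Total Betti number is multiplicative under products.
Each S^d (d>=1) has total Betti number 2.
There are 12 sphere factors.
Total = 2^12 = 4096

4096


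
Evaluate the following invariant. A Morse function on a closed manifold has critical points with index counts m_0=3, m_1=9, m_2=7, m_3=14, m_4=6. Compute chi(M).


Morse theory: chi(M) = sum_k (-1)^k m_k where m_k = #(index-k critical points).
= (3) + (-9) + (7) + (-14) + (6) = -7

-7


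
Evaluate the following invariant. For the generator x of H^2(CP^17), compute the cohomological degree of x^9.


|x| = 2 in H^*(CP^n).
|x^9| = 9 * |x| = 9 * 2 = 18

18


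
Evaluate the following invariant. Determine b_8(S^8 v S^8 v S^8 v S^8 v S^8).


For a wedge of spheres, H_k (k>0) is free on one generator per sphere of dimension k.
Spheres of dimension 8: count = 5.
b_8 = 5

5


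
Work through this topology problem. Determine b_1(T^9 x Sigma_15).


pi_1(A x B) = pi_1(A) x pi_1(B); rank of abelianization = b_1.
b_1(T^9) = 9, b_1(Sigma_15) = 2*15 = 30.
b_1(product) = 9 + 30 = 39

39


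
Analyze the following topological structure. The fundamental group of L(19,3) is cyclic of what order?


pi_1(L(p,q)) = Z/pZ for any q coprime to p.
|pi_1(L(19,3))| = 19

19


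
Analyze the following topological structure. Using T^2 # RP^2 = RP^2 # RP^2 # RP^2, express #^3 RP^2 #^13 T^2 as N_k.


Since a >= 1, the sum is non-orientable; each T^2 can be replaced by RP^2 # RP^2 (since T^2#RP^2 = 3RP^2).
Total crosscaps k = 3 + 2*13 = 29.
Check via chi: chi = 3*1 + 13*0 - (3+13-1)*2 = -27 = 2 - k = -27. Consistent.

29


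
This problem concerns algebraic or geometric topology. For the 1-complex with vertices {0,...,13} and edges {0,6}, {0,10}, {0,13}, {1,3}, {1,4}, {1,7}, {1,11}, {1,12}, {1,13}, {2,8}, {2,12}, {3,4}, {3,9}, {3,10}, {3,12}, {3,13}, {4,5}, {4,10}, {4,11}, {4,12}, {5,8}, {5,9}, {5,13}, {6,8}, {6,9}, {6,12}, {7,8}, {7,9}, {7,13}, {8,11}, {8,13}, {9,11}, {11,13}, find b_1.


b_1 = E - V + (number of components).
E = 33, V = 14, components = 1.
b_1 = 33 - 14 + 1 = 20

20


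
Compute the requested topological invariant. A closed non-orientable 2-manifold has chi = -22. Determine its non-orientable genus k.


chi = 2 - k for closed non-orientable surfaces with k crosscaps.
-22 = 2 - k
k = 2 - (-22) = 24

24


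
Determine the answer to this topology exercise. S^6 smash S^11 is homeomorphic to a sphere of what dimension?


S^m ^ S^n = S^{m+n}.
k = 6 + 11 = 17

17


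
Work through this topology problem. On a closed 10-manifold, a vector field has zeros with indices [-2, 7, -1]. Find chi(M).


Poincare-Hopf: chi(M) = sum of indices of zeros.
chi = (-2) + (7) + (-1) = 4

4


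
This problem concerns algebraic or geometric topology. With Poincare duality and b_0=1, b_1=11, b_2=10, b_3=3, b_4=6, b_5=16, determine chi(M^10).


By Poincare duality b_k = b_{10-k}, so full Betti numbers: b_0=1, b_1=11, b_2=10, b_3=3, b_4=6, b_5=16, b_6=6, b_7=3, b_8=10, b_9=11, b_10=1.
chi = sum (-1)^k b_k = -10

-10


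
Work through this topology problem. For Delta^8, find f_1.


Delta^8 has 8+1 vertices. A 1-face is a choice of 1+1 vertices.
f_1 = C(8+1, 1+1) = C(9,2) = 36

36


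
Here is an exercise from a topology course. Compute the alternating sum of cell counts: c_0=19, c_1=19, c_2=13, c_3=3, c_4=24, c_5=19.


chi = sum_k (-1)^k c_k.
= (-1)^0*19 + (-1)^1*19 + (-1)^2*13 + (-1)^3*3 + (-1)^4*24 + (-1)^5*19
= (19) + (-19) + (13) + (-3) + (24) + (-19)
= 15

15


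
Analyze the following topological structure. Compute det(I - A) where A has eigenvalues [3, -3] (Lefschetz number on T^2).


For a torus self-map: L(f) = det(I - A) where A acts on H_1.
L(f) = (1-3) * (1--3) = -2 * 4 = -8

-8


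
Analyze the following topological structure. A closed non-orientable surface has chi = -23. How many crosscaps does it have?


chi = 2 - k for closed non-orientable surfaces with k crosscaps.
-23 = 2 - k
k = 2 - (-23) = 25

25


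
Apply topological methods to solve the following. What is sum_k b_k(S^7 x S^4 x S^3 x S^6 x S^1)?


Total Betti number is multiplicative under products.
Each S^d (d>=1) has total Betti number 2.
There are 5 sphere factors.
Total = 2^5 = 32

32


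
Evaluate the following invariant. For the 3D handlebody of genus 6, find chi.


A genus-g handlebody deformation retracts to a wedge of g circles.
chi(vee_g S^1) = 1 - g.
chi(H_6) = 1 - 6 = -5

-5


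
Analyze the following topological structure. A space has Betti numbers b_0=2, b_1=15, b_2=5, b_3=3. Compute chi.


chi = sum_k (-1)^k b_k.
= (2) + (-15) + (5) + (-3)
= -11

-11


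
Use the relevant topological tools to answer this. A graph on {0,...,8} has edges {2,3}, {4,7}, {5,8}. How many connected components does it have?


Run DFS/union-find over 9 vertices.
V = 9, E = 3.
Number of components = 6

6


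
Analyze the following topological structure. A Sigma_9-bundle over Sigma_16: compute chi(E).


For a fiber bundle F -> E -> B (with CW structure): chi(E) = chi(B) * chi(F).
chi(Sigma_16) = -30, chi(Sigma_9) = -16.
chi(E) = (-30) * (-16) = 480

480


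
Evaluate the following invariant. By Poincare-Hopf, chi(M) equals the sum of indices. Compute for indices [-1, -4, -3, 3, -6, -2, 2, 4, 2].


Poincare-Hopf: chi(M) = sum of indices of zeros.
chi = (-1) + (-4) + (-3) + (3) + (-6) + (-2) + (2) + (4) + (2) = -5

-5


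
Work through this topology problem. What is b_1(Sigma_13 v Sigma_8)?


For a wedge: H_1(A v B) = H_1(A) + H_1(B).
b_1(Sigma_13) = 26, b_1(Sigma_8) = 16.
b_1 = 26 + 16 = 42

42


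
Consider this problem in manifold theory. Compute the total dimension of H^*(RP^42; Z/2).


H^k(RP^42; Z/2) = Z/2 for each 0 <= k <= 42.
Total dimension = 42 + 1 = 43

43


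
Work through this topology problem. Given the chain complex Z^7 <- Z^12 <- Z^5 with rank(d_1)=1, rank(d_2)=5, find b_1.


rank H_k = rank(ker d_k) - rank(im d_{k+1}).
rank(ker d_1) = rank(C_1) - rank(d_1) = 12 - 1 = 11.
rank(im d_{1+1}) = 5.
rank H_1 = 11 - 5 = 6

6


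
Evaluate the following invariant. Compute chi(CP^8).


CP^8 has one cell in each even dimension 0, 2, ..., 2*8 (8+1 cells total).
All cells are even-dimensional, so chi = number of cells.
chi = 8 + 1 = 9

9


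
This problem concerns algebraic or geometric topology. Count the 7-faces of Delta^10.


Delta^10 has 10+1 vertices. A 7-face is a choice of 7+1 vertices.
f_7 = C(10+1, 7+1) = C(11,8) = 165

165


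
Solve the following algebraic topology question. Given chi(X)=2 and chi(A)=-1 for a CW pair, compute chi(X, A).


Relative Euler characteristic: chi(X, A) = chi(X) - chi(A).
= 2 - (-1) = 3

3


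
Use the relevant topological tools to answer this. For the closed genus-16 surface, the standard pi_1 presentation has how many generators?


Standard presentation: pi_1(Sigma_g) = <a_1,b_1,...,a_g,b_g | [a_1,b_1]...[a_g,b_g] = 1>.
Number of generators = 2g = 2*16 = 32

32


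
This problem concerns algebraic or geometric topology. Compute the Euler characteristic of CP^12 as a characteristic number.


For any closed oriented manifold, <e(TM),[M]> = chi(M).
chi(CP^12) = 12+1 = 13

13


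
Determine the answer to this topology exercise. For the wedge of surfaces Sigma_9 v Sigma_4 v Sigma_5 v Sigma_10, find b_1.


For a wedge X v Y: reduced H_k(X v Y) = H_k(X) + H_k(Y).
Each Sigma_g contributes b_1 = 2g.
b_1 = 18 + 8 + 10 + 20 = 56

56


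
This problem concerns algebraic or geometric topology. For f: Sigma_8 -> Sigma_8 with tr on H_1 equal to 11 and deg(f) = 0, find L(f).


L(f) = tr(f_0*) - tr(f_1*) + tr(f_2*).
= 1 - (11) + (0)
= -10

-10


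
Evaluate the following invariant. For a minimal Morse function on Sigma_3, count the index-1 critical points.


A perfect Morse function has m_k = b_k.
For Sigma_3: b_0=1, b_1=2g=6, b_2=1.
Saddles m_1 = 2g = 6

6


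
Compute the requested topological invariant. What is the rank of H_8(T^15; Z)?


By the Kunneth formula, b_k(T^n) = C(n,k).
b_8(T^15) = C(15,8).
C(15,8) = 15!/(8!*7!) = 6435

6435


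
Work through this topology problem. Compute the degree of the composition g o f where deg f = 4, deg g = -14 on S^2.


Degree is multiplicative under composition: deg(g o f) = deg(g) * deg(f).
= -14 * 4 = -56

-56


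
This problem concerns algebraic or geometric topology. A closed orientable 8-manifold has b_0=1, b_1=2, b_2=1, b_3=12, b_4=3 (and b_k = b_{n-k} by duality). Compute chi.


By Poincare duality b_k = b_{8-k}, so full Betti numbers: b_0=1, b_1=2, b_2=1, b_3=12, b_4=3, b_5=12, b_6=1, b_7=2, b_8=1.
chi = sum (-1)^k b_k = -21

-21


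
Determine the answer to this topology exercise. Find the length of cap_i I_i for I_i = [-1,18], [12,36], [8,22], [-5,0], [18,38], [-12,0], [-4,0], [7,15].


Intersection = [max(a_i), min(b_i)] = [18, 0].
Since 18 > 0, the intersection is empty.
Length = 0

0


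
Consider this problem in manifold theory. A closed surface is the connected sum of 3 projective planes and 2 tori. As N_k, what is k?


Since a >= 1, the sum is non-orientable; each T^2 can be replaced by RP^2 # RP^2 (since T^2#RP^2 = 3RP^2).
Total crosscaps k = 3 + 2*2 = 7.
Check via chi: chi = 3*1 + 2*0 - (3+2-1)*2 = -5 = 2 - k = -5. Consistent.

7


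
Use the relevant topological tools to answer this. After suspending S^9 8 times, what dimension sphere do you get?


Each suspension raises dimension by 1: Sigma S^n = S^{n+1}.
Sigma^8 S^9 = S^{9+8} = S^17

17


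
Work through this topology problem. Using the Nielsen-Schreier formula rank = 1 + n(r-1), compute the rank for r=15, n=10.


Nielsen-Schreier: an index-n subgroup of F_r is free of rank 1 + n(r-1).
Equivalently: chi(cover) = n*chi(base); chi(vee_r S^1) = 1 - 15 = -14.
chi(E) = 10*(-14) = -140; rank = 1 - chi(E) = 1 - (-140) = 141.
rank = 1 + 10*(15-1) = 1 + 140 = 141

141


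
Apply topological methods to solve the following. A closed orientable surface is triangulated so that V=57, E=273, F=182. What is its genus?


chi = V - E + F = 57 - 273 + 182 = -34
For orientable closed surface: chi = 2 - 2g, so g = (2 - chi)/2.
g = (2 - (-34)) / 2 = 36 / 2 = 18

18


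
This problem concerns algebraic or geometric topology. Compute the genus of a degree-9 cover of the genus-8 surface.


For an n-sheeted cover: chi(E) = n * chi(B).
chi(Sigma_8) = 2 - 2*8 = -14.
chi(E) = 9 * (-14) = -126.
genus(E) = (2 - chi(E))/2 = (2 - (-126))/2 = 128/2 = 64

64


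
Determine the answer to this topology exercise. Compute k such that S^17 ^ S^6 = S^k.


S^m ^ S^n = S^{m+n}.
k = 17 + 6 = 23

23


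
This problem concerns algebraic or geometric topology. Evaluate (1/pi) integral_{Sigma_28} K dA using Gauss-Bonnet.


Gauss-Bonnet: integral K dA = 2*pi*chi(M).
chi(Sigma_28) = 2 - 2*28 = -54.
(integral K dA)/pi = 2*chi = 2*(-54) = -108

-108


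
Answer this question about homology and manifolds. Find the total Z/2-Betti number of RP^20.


H^k(RP^20; Z/2) = Z/2 for each 0 <= k <= 20.
Total dimension = 20 + 1 = 21

21


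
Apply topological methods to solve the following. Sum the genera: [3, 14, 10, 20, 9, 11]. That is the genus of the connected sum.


Genus is additive under connected sum of orientable surfaces.
g = 3 + 14 + 10 + 20 + 9 + 11 = 67

67


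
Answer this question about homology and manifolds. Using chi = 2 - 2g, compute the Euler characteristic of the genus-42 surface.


For a closed orientable surface of genus g: chi = 2 - 2g.
Here g = 42.
chi = 2 - 2*42 = 2 - 84 = -82

-82


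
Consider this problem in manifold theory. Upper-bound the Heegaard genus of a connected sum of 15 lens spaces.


Heegaard genus satisfies g(A#B) <= g(A) + g(B).
Each lens space has g = 1.
Upper bound: 15 * 1 = 15

15


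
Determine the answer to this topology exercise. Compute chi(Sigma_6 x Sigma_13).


chi(Sigma_6) = 2 - 2*6 = -10
chi(Sigma_13) = 2 - 2*13 = -24
chi(product) = (-10) * (-24) = 240

240


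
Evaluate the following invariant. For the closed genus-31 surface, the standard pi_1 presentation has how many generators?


Standard presentation: pi_1(Sigma_g) = <a_1,b_1,...,a_g,b_g | [a_1,b_1]...[a_g,b_g] = 1>.
Number of generators = 2g = 2*31 = 62

62


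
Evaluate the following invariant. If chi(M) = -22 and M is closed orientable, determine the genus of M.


chi = 2 - 2g for closed orientable surfaces.
-22 = 2 - 2g
2g = 2 - (-22) = 24
g = 12

12


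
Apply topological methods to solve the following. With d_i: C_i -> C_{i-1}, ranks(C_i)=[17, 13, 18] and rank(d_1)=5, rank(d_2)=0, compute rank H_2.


rank H_k = rank(ker d_k) - rank(im d_{k+1}).
rank(ker d_2) = rank(C_2) - rank(d_2) = 18 - 0 = 18.
rank(im d_{2+1}) = 0.
rank H_2 = 18 - 0 = 18

18


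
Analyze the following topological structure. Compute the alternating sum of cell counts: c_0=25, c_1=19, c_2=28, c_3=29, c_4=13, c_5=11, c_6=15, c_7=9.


chi = sum_k (-1)^k c_k.
= (-1)^0*25 + (-1)^1*19 + (-1)^2*28 + (-1)^3*29 + (-1)^4*13 + (-1)^5*11 + (-1)^6*15 + (-1)^7*9
= (25) + (-19) + (28) + (-29) + (13) + (-11) + (15) + (-9)
= 13

13


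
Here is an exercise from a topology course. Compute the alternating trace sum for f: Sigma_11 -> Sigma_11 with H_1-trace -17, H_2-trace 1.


L(f) = tr(f_0*) - tr(f_1*) + tr(f_2*).
= 1 - (-17) + (1)
= 19

19


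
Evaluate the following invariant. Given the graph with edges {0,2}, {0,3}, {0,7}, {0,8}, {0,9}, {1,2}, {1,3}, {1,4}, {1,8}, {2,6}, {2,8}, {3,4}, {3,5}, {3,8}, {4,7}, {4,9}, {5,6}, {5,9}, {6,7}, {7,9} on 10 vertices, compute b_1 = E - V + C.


b_1 = E - V + (number of components).
E = 20, V = 10, components = 1.
b_1 = 20 - 10 + 1 = 11

11


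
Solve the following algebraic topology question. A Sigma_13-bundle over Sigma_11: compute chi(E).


For a fiber bundle F -> E -> B (with CW structure): chi(E) = chi(B) * chi(F).
chi(Sigma_11) = -20, chi(Sigma_13) = -24.
chi(E) = (-20) * (-24) = 480

480


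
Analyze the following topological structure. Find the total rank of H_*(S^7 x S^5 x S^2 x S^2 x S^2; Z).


Total Betti number is multiplicative under products.
Each S^d (d>=1) has total Betti number 2.
There are 5 sphere factors.
Total = 2^5 = 32

32


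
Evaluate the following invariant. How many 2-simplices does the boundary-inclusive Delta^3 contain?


Delta^3 has 3+1 vertices. A 2-face is a choice of 2+1 vertices.
f_2 = C(3+1, 2+1) = C(4,3) = 4

4


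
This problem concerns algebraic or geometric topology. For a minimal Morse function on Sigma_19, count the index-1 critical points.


A perfect Morse function has m_k = b_k.
For Sigma_19: b_0=1, b_1=2g=38, b_2=1.
Saddles m_1 = 2g = 38

38


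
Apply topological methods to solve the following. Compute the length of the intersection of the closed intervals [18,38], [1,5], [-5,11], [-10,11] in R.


Intersection = [max(a_i), min(b_i)] = [18, 5].
Since 18 > 5, the intersection is empty.
Length = 0

0


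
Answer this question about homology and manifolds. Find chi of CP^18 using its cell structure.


CP^18 has one cell in each even dimension 0, 2, ..., 2*18 (18+1 cells total).
All cells are even-dimensional, so chi = number of cells.
chi = 18 + 1 = 19

19


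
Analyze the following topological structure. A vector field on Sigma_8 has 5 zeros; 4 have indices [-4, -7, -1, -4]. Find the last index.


Poincare-Hopf: sum of indices = chi(M).
chi(Sigma_8) = 2 - 2*8 = -14.
Sum of known indices = -16.
x = chi - (sum known) = -14 - (-16) = 2

2


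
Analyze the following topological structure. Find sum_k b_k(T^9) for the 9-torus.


b_k(T^9) = C(9,k), so the sum over k is sum_k C(9,k) = 2^9.
Total = 2^9 = 512

512


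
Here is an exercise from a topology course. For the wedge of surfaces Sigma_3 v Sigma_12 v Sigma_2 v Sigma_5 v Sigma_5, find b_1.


For a wedge X v Y: reduced H_k(X v Y) = H_k(X) + H_k(Y).
Each Sigma_g contributes b_1 = 2g.
b_1 = 6 + 24 + 4 + 10 + 10 = 54

54


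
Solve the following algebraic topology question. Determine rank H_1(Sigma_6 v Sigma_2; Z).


For a wedge: H_1(A v B) = H_1(A) + H_1(B).
b_1(Sigma_6) = 12, b_1(Sigma_2) = 4.
b_1 = 12 + 4 = 16

16


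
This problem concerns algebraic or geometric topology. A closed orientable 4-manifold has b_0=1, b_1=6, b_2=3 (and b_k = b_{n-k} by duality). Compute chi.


By Poincare duality b_k = b_{4-k}, so full Betti numbers: b_0=1, b_1=6, b_2=3, b_3=6, b_4=1.
chi = sum (-1)^k b_k = -7

-7


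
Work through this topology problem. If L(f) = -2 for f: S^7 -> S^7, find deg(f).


L(f) = 1 + (-1)^7 deg(f) on S^7.
-2 = 1 + (-1)^7 * deg(f)
(-1)^7 * deg(f) = -3
deg(f) = 3

3


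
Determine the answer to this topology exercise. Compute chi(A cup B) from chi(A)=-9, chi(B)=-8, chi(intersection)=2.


chi(A cup B) = chi(A) + chi(B) - chi(A cap B)
= -9 + (-8) - (2)
= -19

-19


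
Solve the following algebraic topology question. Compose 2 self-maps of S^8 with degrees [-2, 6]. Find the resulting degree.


Degree is multiplicative: deg(composition) = product of degrees.
= (-2) * (6) = -12

-12


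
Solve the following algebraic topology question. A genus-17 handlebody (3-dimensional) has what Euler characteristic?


A genus-g handlebody deformation retracts to a wedge of g circles.
chi(vee_g S^1) = 1 - g.
chi(H_17) = 1 - 17 = -16

-16


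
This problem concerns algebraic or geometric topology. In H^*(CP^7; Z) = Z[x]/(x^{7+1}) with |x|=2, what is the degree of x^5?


|x| = 2 in H^*(CP^n).
|x^5| = 5 * |x| = 5 * 2 = 10

10


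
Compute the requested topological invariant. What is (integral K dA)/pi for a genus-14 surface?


Gauss-Bonnet: integral K dA = 2*pi*chi(M).
chi(Sigma_14) = 2 - 2*14 = -26.
(integral K dA)/pi = 2*chi = 2*(-26) = -52

-52


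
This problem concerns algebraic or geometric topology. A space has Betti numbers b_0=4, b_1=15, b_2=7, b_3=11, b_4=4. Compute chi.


chi = sum_k (-1)^k b_k.
= (4) + (-15) + (7) + (-11) + (4)
= -11

-11


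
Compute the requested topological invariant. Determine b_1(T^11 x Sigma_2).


pi_1(A x B) = pi_1(A) x pi_1(B); rank of abelianization = b_1.
b_1(T^11) = 11, b_1(Sigma_2) = 2*2 = 4.
b_1(product) = 11 + 4 = 15

15


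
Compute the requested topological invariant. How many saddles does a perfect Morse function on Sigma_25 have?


A perfect Morse function has m_k = b_k.
For Sigma_25: b_0=1, b_1=2g=50, b_2=1.
Saddles m_1 = 2g = 50

50


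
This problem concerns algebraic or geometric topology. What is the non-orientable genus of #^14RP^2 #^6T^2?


Since a >= 1, the sum is non-orientable; each T^2 can be replaced by RP^2 # RP^2 (since T^2#RP^2 = 3RP^2).
Total crosscaps k = 14 + 2*6 = 26.
Check via chi: chi = 14*1 + 6*0 - (14+6-1)*2 = -24 = 2 - k = -24. Consistent.

26


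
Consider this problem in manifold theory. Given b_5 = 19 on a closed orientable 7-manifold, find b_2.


Poincare duality for closed orientable n-manifolds: b_k = b_{n-k}.
Here n = 7, so b_2 = b_5 = 19

19


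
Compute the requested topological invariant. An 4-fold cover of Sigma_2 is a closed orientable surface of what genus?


For an n-sheeted cover: chi(E) = n * chi(B).
chi(Sigma_2) = 2 - 2*2 = -2.
chi(E) = 4 * (-2) = -8.
genus(E) = (2 - chi(E))/2 = (2 - (-8))/2 = 10/2 = 5

5


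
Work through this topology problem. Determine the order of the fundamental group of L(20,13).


pi_1(L(p,q)) = Z/pZ for any q coprime to p.
|pi_1(L(20,13))| = 20

20


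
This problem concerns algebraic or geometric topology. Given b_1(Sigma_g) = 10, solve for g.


For a closed orientable surface: b_1 = 2g.
10 = 2g
g = 10 / 2 = 5

5


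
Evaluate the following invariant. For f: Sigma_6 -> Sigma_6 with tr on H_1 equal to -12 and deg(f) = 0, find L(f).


L(f) = tr(f_0*) - tr(f_1*) + tr(f_2*).
= 1 - (-12) + (0)
= 13

13


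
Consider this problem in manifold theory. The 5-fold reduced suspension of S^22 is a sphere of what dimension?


Each suspension raises dimension by 1: Sigma S^n = S^{n+1}.
Sigma^5 S^22 = S^{22+5} = S^27

27


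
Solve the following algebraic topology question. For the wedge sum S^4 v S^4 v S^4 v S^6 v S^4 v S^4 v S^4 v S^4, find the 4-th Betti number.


For a wedge of spheres, H_k (k>0) is free on one generator per sphere of dimension k.
Spheres of dimension 4: count = 7.
b_4 = 7

7


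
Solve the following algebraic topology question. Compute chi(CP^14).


CP^14 has one cell in each even dimension 0, 2, ..., 2*14 (14+1 cells total).
All cells are even-dimensional, so chi = number of cells.
chi = 14 + 1 = 15

15


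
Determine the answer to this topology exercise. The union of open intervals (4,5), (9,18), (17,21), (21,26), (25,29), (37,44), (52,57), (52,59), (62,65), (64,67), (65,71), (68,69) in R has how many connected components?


Sort and merge overlapping open intervals.
Merged: (4,5), (9,21), (21,29), (37,44), (52,59), (62,71).
Number of components = 6

6


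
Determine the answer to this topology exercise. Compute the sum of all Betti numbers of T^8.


b_k(T^8) = C(8,k), so the sum over k is sum_k C(8,k) = 2^8.
Total = 2^8 = 256

256


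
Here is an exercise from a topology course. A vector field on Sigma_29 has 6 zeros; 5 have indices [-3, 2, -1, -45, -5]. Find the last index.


Poincare-Hopf: sum of indices = chi(M).
chi(Sigma_29) = 2 - 2*29 = -56.
Sum of known indices = -52.
x = chi - (sum known) = -56 - (-52) = -4

-4


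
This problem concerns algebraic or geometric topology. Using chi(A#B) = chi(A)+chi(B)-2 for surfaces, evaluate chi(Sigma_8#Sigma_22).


chi(Sigma_8) = 2 - 2*8 = -14
chi(Sigma_22) = 2 - 2*22 = -42
For surfaces: chi(A#B) = chi(A) + chi(B) - 2.
chi = -14 + -42 - 2 = -58

-58


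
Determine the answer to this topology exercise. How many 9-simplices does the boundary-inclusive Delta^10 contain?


Delta^10 has 10+1 vertices. A 9-face is a choice of 9+1 vertices.
f_9 = C(10+1, 9+1) = C(11,10) = 11

11


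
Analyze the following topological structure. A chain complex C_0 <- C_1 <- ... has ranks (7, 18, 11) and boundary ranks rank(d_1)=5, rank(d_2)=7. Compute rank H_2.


rank H_k = rank(ker d_k) - rank(im d_{k+1}).
rank(ker d_2) = rank(C_2) - rank(d_2) = 11 - 7 = 4.
rank(im d_{2+1}) = 0.
rank H_2 = 4 - 0 = 4

4


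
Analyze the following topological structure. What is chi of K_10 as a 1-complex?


K_10: V = 10, E = C(10,2) = 45.
chi = V - E = 10 - 45 = -35

-35


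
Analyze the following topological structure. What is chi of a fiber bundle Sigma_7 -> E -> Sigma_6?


For a fiber bundle F -> E -> B (with CW structure): chi(E) = chi(B) * chi(F).
chi(Sigma_6) = -10, chi(Sigma_7) = -12.
chi(E) = (-10) * (-12) = 120

120


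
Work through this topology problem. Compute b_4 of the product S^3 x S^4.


Each S^d has Poincare polynomial 1 + t^d.
The product S^3 x S^4 has Poincare polynomial prod(1+t^d_i).
Expanding: b_0=1, b_3=1, b_4=1, b_7=1.
b_4 = 1

1


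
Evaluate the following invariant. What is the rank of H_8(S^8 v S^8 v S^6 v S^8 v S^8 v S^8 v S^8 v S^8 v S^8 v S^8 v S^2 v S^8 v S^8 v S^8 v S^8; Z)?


For a wedge of spheres, H_k (k>0) is free on one generator per sphere of dimension k.
Spheres of dimension 8: count = 13.
b_8 = 13

13


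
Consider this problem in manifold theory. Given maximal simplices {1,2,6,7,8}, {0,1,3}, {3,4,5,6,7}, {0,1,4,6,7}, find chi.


Enumerate all faces; f-vector: f_0=9, f_1=26, f_2=29, f_3=15, f_4=3.
chi = sum (-1)^k f_k = 0

0


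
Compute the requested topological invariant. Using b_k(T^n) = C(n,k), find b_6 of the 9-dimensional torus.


By the Kunneth formula, b_k(T^n) = C(n,k).
b_6(T^9) = C(9,6).
C(9,6) = 9!/(6!*3!) = 84

84


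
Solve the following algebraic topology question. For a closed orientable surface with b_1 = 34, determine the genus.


For a closed orientable surface: b_1 = 2g.
34 = 2g
g = 34 / 2 = 17

17


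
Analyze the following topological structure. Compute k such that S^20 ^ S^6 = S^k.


S^m ^ S^n = S^{m+n}.
k = 20 + 6 = 26

26


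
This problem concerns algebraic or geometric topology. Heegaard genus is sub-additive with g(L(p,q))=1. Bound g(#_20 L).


Heegaard genus satisfies g(A#B) <= g(A) + g(B).
Each lens space has g = 1.
Upper bound: 20 * 1 = 20

20


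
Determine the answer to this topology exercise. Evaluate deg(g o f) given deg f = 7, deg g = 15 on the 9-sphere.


Degree is multiplicative under composition: deg(g o f) = deg(g) * deg(f).
= 15 * 7 = 105

105


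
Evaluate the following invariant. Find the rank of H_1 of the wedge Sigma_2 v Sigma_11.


For a wedge: H_1(A v B) = H_1(A) + H_1(B).
b_1(Sigma_2) = 4, b_1(Sigma_11) = 22.
b_1 = 4 + 22 = 26

26


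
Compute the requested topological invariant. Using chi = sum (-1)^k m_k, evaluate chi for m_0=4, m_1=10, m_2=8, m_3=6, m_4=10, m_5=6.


Morse theory: chi(M) = sum_k (-1)^k m_k where m_k = #(index-k critical points).
= (4) + (-10) + (8) + (-6) + (10) + (-6) = 0

0


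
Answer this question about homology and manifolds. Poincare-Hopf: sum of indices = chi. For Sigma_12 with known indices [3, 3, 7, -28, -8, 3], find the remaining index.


Poincare-Hopf: sum of indices = chi(M).
chi(Sigma_12) = 2 - 2*12 = -22.
Sum of known indices = -20.
x = chi - (sum known) = -22 - (-20) = -2

-2


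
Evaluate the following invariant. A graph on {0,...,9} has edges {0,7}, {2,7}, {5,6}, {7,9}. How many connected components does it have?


Run DFS/union-find over 10 vertices.
V = 10, E = 4.
Number of components = 6

6


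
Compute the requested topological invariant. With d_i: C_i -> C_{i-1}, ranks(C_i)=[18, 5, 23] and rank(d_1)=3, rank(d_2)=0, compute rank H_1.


rank H_k = rank(ker d_k) - rank(im d_{k+1}).
rank(ker d_1) = rank(C_1) - rank(d_1) = 5 - 3 = 2.
rank(im d_{1+1}) = 0.
rank H_1 = 2 - 0 = 2

2


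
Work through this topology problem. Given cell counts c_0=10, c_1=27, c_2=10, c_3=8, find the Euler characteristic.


chi = sum_k (-1)^k c_k.
= (-1)^0*10 + (-1)^1*27 + (-1)^2*10 + (-1)^3*8
= (10) + (-27) + (10) + (-8)
= -15

-15


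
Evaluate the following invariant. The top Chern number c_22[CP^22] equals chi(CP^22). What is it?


For any closed oriented manifold, <e(TM),[M]> = chi(M).
chi(CP^22) = 22+1 = 23

23


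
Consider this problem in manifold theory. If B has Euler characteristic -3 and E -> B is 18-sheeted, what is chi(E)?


For a finite covering: chi(E) = (number of sheets) * chi(B).
chi(E) = 18 * (-3) = -54

-54


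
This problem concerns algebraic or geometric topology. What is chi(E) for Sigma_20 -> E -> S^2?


chi(S^2) = 2 (n even), chi(Sigma_20) = 2 - 2*20 = -38.
chi(E) = 2 * (-38) = -76

-76


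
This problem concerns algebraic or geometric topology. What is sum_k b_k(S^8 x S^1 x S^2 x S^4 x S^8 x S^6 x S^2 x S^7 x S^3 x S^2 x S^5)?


Total Betti number is multiplicative under products.
Each S^d (d>=1) has total Betti number 2.
There are 11 sphere factors.
Total = 2^11 = 2048

2048


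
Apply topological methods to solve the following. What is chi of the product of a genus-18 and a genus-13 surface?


chi(Sigma_18) = 2 - 2*18 = -34
chi(Sigma_13) = 2 - 2*13 = -24
chi(product) = (-34) * (-24) = 816

816


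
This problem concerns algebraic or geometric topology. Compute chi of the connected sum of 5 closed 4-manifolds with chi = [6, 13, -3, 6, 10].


For n-manifolds: chi(A#B) = chi(A) + chi(B) - chi(S^4).
chi(S^4) = 1 + (-1)^4 = 2.
chi(#) = (sum chi_i) - (5-1)*chi(S^4) = 32 - 4*2 = 24

24


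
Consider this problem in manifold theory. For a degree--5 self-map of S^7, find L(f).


On S^7: L(f) = tr(f_0*) + (-1)^7 tr(f_7*) = 1 + (-1)^7 * deg(f).
L(f) = 1 + (-1)^7 * -5 = 1 + 5 = 6

6
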